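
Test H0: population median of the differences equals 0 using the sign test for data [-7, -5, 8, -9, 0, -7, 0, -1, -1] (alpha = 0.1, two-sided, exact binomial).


Step 1: Discard zero differences. Original n = 9; n_eff = number of nonzero differences = 7.
Nonzero differences (with sign): -7, -5, +8, -9, -7, -1, -1
Step 2: Count signs: positive = 1, negative = 6.
Step 3: Under H0: P(positive) = 0.5, so the number of positives S ~ Bin(7, 0.5).
Step 4: Two-sided exact p-value = sum of Bin(7,0.5) probabilities at or below the observed probability = 0.125000.
Step 5: alpha = 0.1. fail to reject H0.

n_eff = 7, pos = 1, neg = 6, p = 0.125000, fail to reject H0.


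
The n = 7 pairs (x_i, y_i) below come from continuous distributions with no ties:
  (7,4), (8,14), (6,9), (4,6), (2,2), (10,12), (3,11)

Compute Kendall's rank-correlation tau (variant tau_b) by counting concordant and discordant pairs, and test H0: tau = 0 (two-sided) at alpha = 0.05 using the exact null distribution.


Step 1: Enumerate the 21 unordered pairs (i,j) with i<j and classify each by sign(x_j-x_i) * sign(y_j-y_i).
  (1,2):dx=+1,dy=+10->C; (1,3):dx=-1,dy=+5->D; (1,4):dx=-3,dy=+2->D; (1,5):dx=-5,dy=-2->C
  (1,6):dx=+3,dy=+8->C; (1,7):dx=-4,dy=+7->D; (2,3):dx=-2,dy=-5->C; (2,4):dx=-4,dy=-8->C
  (2,5):dx=-6,dy=-12->C; (2,6):dx=+2,dy=-2->D; (2,7):dx=-5,dy=-3->C; (3,4):dx=-2,dy=-3->C
  (3,5):dx=-4,dy=-7->C; (3,6):dx=+4,dy=+3->C; (3,7):dx=-3,dy=+2->D; (4,5):dx=-2,dy=-4->C
  (4,6):dx=+6,dy=+6->C; (4,7):dx=-1,dy=+5->D; (5,6):dx=+8,dy=+10->C; (5,7):dx=+1,dy=+9->C
  (6,7):dx=-7,dy=-1->C
Step 2: C = 15, D = 6, total pairs = 21.
Step 3: tau = (C - D)/(n(n-1)/2) = (15 - 6)/21 = 0.428571.
Step 4: Exact two-sided p-value (enumerate n! = 5040 permutations of y under H0): p = 0.238889.
Step 5: alpha = 0.05. fail to reject H0.

tau_b = 0.4286 (C=15, D=6), p = 0.238889, fail to reject H0.


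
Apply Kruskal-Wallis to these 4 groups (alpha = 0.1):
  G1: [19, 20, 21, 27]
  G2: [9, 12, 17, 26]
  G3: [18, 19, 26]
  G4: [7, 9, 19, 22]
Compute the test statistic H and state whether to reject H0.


Step 1: Combine all N = 15 observations and assign midranks.
sorted (value, group, rank): (7,G4,1), (9,G2,2.5), (9,G4,2.5), (12,G2,4), (17,G2,5), (18,G3,6), (19,G1,8), (19,G3,8), (19,G4,8), (20,G1,10), (21,G1,11), (22,G4,12), (26,G2,13.5), (26,G3,13.5), (27,G1,15)
Step 2: Sum ranks within each group.
R_1 = 44 (n_1 = 4)
R_2 = 25 (n_2 = 4)
R_3 = 27.5 (n_3 = 3)
R_4 = 23.5 (n_4 = 4)
Step 3: H = 12/(N(N+1)) * sum(R_i^2/n_i) - 3(N+1)
     = 12/(15*16) * (44^2/4 + 25^2/4 + 27.5^2/3 + 23.5^2/4) - 3*16
     = 0.050000 * 1030.4 - 48
     = 3.519792.
Step 4: Ties present; correction factor C = 1 - 36/(15^3 - 15) = 0.989286. Corrected H = 3.519792 / 0.989286 = 3.557912.
Step 5: Under H0, H ~ chi^2(3); p-value = 0.313328.
Step 6: alpha = 0.1. fail to reject H0.

H = 3.5579, df = 3, p = 0.313328, fail to reject H0.


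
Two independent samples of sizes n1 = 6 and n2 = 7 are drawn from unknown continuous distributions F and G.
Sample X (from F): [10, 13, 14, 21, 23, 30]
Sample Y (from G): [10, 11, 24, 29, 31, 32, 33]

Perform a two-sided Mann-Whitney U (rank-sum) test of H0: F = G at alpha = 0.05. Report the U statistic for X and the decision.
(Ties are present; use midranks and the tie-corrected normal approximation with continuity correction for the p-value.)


Step 1: Combine and sort all 13 observations; assign midranks.
sorted (value, group): (10,X), (10,Y), (11,Y), (13,X), (14,X), (21,X), (23,X), (24,Y), (29,Y), (30,X), (31,Y), (32,Y), (33,Y)
ranks: 10->1.5, 10->1.5, 11->3, 13->4, 14->5, 21->6, 23->7, 24->8, 29->9, 30->10, 31->11, 32->12, 33->13
Step 2: Rank sum for X: R1 = 1.5 + 4 + 5 + 6 + 7 + 10 = 33.5.
Step 3: U_X = R1 - n1(n1+1)/2 = 33.5 - 6*7/2 = 33.5 - 21 = 12.5.
       U_Y = n1*n2 - U_X = 42 - 12.5 = 29.5.
Step 4: Ties are present, so use the tie-corrected normal approximation (with continuity correction) for the p-value.
Step 5: p-value = 0.252445; compare to alpha = 0.05. fail to reject H0.

U_X = 12.5, p = 0.252445, fail to reject H0 at alpha = 0.05.


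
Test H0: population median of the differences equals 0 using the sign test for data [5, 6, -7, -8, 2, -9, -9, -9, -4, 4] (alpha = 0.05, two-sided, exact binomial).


Step 1: Discard zero differences. Original n = 10; n_eff = number of nonzero differences = 10.
Nonzero differences (with sign): +5, +6, -7, -8, +2, -9, -9, -9, -4, +4
Step 2: Count signs: positive = 4, negative = 6.
Step 3: Under H0: P(positive) = 0.5, so the number of positives S ~ Bin(10, 0.5).
Step 4: Two-sided exact p-value = sum of Bin(10,0.5) probabilities at or below the observed probability = 0.753906.
Step 5: alpha = 0.05. fail to reject H0.

n_eff = 10, pos = 4, neg = 6, p = 0.753906, fail to reject H0.


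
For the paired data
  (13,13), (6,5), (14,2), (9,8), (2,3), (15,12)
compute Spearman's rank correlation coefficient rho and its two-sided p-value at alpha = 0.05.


Step 1: Rank x and y separately (midranks; no ties here).
rank(x): 13->4, 6->2, 14->5, 9->3, 2->1, 15->6
rank(y): 13->6, 5->3, 2->1, 8->4, 3->2, 12->5
Step 2: d_i = R_x(i) - R_y(i); compute d_i^2.
  (4-6)^2=4, (2-3)^2=1, (5-1)^2=16, (3-4)^2=1, (1-2)^2=1, (6-5)^2=1
sum(d^2) = 24.
Step 3: rho = 1 - 6*24 / (6*(6^2 - 1)) = 1 - 144/210 = 0.314286.
Step 4: Under H0, t = rho * sqrt((n-2)/(1-rho^2)) = 0.6621 ~ t(4).
Step 5: Two-sided p-value from the t-distribution with 4 df = 0.544093.
Step 6: alpha = 0.05. fail to reject H0.

rho = 0.3143, p = 0.544093, fail to reject H0 at alpha = 0.05.


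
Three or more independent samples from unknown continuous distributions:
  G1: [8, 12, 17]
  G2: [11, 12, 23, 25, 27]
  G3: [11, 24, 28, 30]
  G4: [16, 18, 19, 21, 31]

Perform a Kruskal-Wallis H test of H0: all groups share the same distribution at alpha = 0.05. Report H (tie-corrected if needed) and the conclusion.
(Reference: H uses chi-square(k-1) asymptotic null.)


Step 1: Combine all N = 17 observations and assign midranks.
sorted (value, group, rank): (8,G1,1), (11,G2,2.5), (11,G3,2.5), (12,G1,4.5), (12,G2,4.5), (16,G4,6), (17,G1,7), (18,G4,8), (19,G4,9), (21,G4,10), (23,G2,11), (24,G3,12), (25,G2,13), (27,G2,14), (28,G3,15), (30,G3,16), (31,G4,17)
Step 2: Sum ranks within each group.
R_1 = 12.5 (n_1 = 3)
R_2 = 45 (n_2 = 5)
R_3 = 45.5 (n_3 = 4)
R_4 = 50 (n_4 = 5)
Step 3: H = 12/(N(N+1)) * sum(R_i^2/n_i) - 3(N+1)
     = 12/(17*18) * (12.5^2/3 + 45^2/5 + 45.5^2/4 + 50^2/5) - 3*18
     = 0.039216 * 1474.65 - 54
     = 3.829248.
Step 4: Ties present; correction factor C = 1 - 12/(17^3 - 17) = 0.997549. Corrected H = 3.829248 / 0.997549 = 3.838657.
Step 5: Under H0, H ~ chi^2(3); p-value = 0.279422.
Step 6: alpha = 0.05. fail to reject H0.

H = 3.8387, df = 3, p = 0.279422, fail to reject H0.


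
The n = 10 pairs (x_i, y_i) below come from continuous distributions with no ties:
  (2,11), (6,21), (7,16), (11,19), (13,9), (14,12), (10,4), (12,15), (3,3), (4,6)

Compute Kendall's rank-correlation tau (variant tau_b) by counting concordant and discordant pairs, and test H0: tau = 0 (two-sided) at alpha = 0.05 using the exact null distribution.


Step 1: Enumerate the 45 unordered pairs (i,j) with i<j and classify each by sign(x_j-x_i) * sign(y_j-y_i).
  (1,2):dx=+4,dy=+10->C; (1,3):dx=+5,dy=+5->C; (1,4):dx=+9,dy=+8->C; (1,5):dx=+11,dy=-2->D
  (1,6):dx=+12,dy=+1->C; (1,7):dx=+8,dy=-7->D; (1,8):dx=+10,dy=+4->C; (1,9):dx=+1,dy=-8->D
  (1,10):dx=+2,dy=-5->D; (2,3):dx=+1,dy=-5->D; (2,4):dx=+5,dy=-2->D; (2,5):dx=+7,dy=-12->D
  (2,6):dx=+8,dy=-9->D; (2,7):dx=+4,dy=-17->D; (2,8):dx=+6,dy=-6->D; (2,9):dx=-3,dy=-18->C
  (2,10):dx=-2,dy=-15->C; (3,4):dx=+4,dy=+3->C; (3,5):dx=+6,dy=-7->D; (3,6):dx=+7,dy=-4->D
  (3,7):dx=+3,dy=-12->D; (3,8):dx=+5,dy=-1->D; (3,9):dx=-4,dy=-13->C; (3,10):dx=-3,dy=-10->C
  (4,5):dx=+2,dy=-10->D; (4,6):dx=+3,dy=-7->D; (4,7):dx=-1,dy=-15->C; (4,8):dx=+1,dy=-4->D
  (4,9):dx=-8,dy=-16->C; (4,10):dx=-7,dy=-13->C; (5,6):dx=+1,dy=+3->C; (5,7):dx=-3,dy=-5->C
  (5,8):dx=-1,dy=+6->D; (5,9):dx=-10,dy=-6->C; (5,10):dx=-9,dy=-3->C; (6,7):dx=-4,dy=-8->C
  (6,8):dx=-2,dy=+3->D; (6,9):dx=-11,dy=-9->C; (6,10):dx=-10,dy=-6->C; (7,8):dx=+2,dy=+11->C
  (7,9):dx=-7,dy=-1->C; (7,10):dx=-6,dy=+2->D; (8,9):dx=-9,dy=-12->C; (8,10):dx=-8,dy=-9->C
  (9,10):dx=+1,dy=+3->C
Step 2: C = 25, D = 20, total pairs = 45.
Step 3: tau = (C - D)/(n(n-1)/2) = (25 - 20)/45 = 0.111111.
Step 4: Exact two-sided p-value (enumerate n! = 3628800 permutations of y under H0): p = 0.727490.
Step 5: alpha = 0.05. fail to reject H0.

tau_b = 0.1111 (C=25, D=20), p = 0.727490, fail to reject H0.


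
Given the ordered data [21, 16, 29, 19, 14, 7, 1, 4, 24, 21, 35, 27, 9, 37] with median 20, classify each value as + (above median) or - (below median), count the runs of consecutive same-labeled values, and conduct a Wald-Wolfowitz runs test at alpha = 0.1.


Step 1: Compute median = 20; label A = above, B = below.
Labels in order: ABABBBBBAAAABA  (n_A = 7, n_B = 7)
Step 2: Count runs R = 7.
Step 3: Under H0 (random ordering), E[R] = 2*n_A*n_B/(n_A+n_B) + 1 = 2*7*7/14 + 1 = 8.0000.
        Var[R] = 2*n_A*n_B*(2*n_A*n_B - n_A - n_B) / ((n_A+n_B)^2 * (n_A+n_B-1)) = 8232/2548 = 3.2308.
        SD[R] = 1.7974.
Step 4: Continuity-corrected z = (R + 0.5 - E[R]) / SD[R] = (7 + 0.5 - 8.0000) / 1.7974 = -0.2782.
Step 5: Two-sided p-value via normal approximation = 2*(1 - Phi(|z|)) = 0.780879.
Step 6: alpha = 0.1. fail to reject H0.

R = 7, z = -0.2782, p = 0.780879, fail to reject H0.


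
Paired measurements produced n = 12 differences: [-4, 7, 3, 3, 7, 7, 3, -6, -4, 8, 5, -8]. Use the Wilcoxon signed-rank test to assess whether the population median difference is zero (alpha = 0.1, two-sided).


Step 1: Drop any zero differences (none here) and take |d_i|.
|d| = [4, 7, 3, 3, 7, 7, 3, 6, 4, 8, 5, 8]
Step 2: Midrank |d_i| (ties get averaged ranks).
ranks: |4|->4.5, |7|->9, |3|->2, |3|->2, |7|->9, |7|->9, |3|->2, |6|->7, |4|->4.5, |8|->11.5, |5|->6, |8|->11.5
Step 3: Attach original signs; sum ranks with positive sign and with negative sign.
W+ = 9 + 2 + 2 + 9 + 9 + 2 + 11.5 + 6 = 50.5
W- = 4.5 + 7 + 4.5 + 11.5 = 27.5
(Check: W+ + W- = 78 should equal n(n+1)/2 = 78.)
Step 4: Test statistic W = min(W+, W-) = 27.5.
Step 5: Ties in |d|, so use the tie-corrected normal approximation.
        E[W] = n(n+1)/4 = 12*13/4 = 39.
        Tie groups: |d|=3 (t=3), |d|=4 (t=2), |d|=7 (t=3), |d|=8 (t=2); sum(t^3 - t) = 60.
        Var[W] = n(n+1)(2n+1)/24 - sum(t^3-t)/48 = 3900/24 - 60/48 = 161.25.
        z = (W - E[W]) / sqrt(Var[W]) = (27.5 - 39) / 12.6984 = -0.9056.
        Two-sided p = 2*Phi(z) = 0.365135.
Step 6: alpha = 0.1. fail to reject H0.

W+ = 50.5, W- = 27.5, W = min = 27.5, p = 0.365135, fail to reject H0.


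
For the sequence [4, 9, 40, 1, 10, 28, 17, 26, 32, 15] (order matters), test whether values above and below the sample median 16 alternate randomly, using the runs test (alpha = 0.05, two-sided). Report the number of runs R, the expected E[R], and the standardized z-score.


Step 1: Compute median = 16; label A = above, B = below.
Labels in order: BBABBAAAAB  (n_A = 5, n_B = 5)
Step 2: Count runs R = 5.
Step 3: Under H0 (random ordering), E[R] = 2*n_A*n_B/(n_A+n_B) + 1 = 2*5*5/10 + 1 = 6.0000.
        Var[R] = 2*n_A*n_B*(2*n_A*n_B - n_A - n_B) / ((n_A+n_B)^2 * (n_A+n_B-1)) = 2000/900 = 2.2222.
        SD[R] = 1.4907.
Step 4: Continuity-corrected z = (R + 0.5 - E[R]) / SD[R] = (5 + 0.5 - 6.0000) / 1.4907 = -0.3354.
Step 5: Two-sided p-value via normal approximation = 2*(1 - Phi(|z|)) = 0.737316.
Step 6: alpha = 0.05. fail to reject H0.

R = 5, z = -0.3354, p = 0.737316, fail to reject H0.


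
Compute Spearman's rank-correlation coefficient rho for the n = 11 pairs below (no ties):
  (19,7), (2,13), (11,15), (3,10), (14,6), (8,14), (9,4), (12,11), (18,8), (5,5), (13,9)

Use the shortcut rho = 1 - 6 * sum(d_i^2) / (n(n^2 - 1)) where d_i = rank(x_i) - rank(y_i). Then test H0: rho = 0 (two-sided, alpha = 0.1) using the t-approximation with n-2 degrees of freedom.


Step 1: Rank x and y separately (midranks; no ties here).
rank(x): 19->11, 2->1, 11->6, 3->2, 14->9, 8->4, 9->5, 12->7, 18->10, 5->3, 13->8
rank(y): 7->4, 13->9, 15->11, 10->7, 6->3, 14->10, 4->1, 11->8, 8->5, 5->2, 9->6
Step 2: d_i = R_x(i) - R_y(i); compute d_i^2.
  (11-4)^2=49, (1-9)^2=64, (6-11)^2=25, (2-7)^2=25, (9-3)^2=36, (4-10)^2=36, (5-1)^2=16, (7-8)^2=1, (10-5)^2=25, (3-2)^2=1, (8-6)^2=4
sum(d^2) = 282.
Step 3: rho = 1 - 6*282 / (11*(11^2 - 1)) = 1 - 1692/1320 = -0.281818.
Step 4: Under H0, t = rho * sqrt((n-2)/(1-rho^2)) = -0.8812 ~ t(9).
Step 5: Two-sided p-value from the t-distribution with 9 df = 0.401145.
Step 6: alpha = 0.1. fail to reject H0.

rho = -0.2818, p = 0.401145, fail to reject H0 at alpha = 0.1.


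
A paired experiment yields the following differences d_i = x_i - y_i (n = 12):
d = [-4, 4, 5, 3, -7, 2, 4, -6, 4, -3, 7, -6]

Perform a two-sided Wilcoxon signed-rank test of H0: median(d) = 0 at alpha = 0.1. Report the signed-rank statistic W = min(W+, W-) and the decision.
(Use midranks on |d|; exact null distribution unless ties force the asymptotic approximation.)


Step 1: Drop any zero differences (none here) and take |d_i|.
|d| = [4, 4, 5, 3, 7, 2, 4, 6, 4, 3, 7, 6]
Step 2: Midrank |d_i| (ties get averaged ranks).
ranks: |4|->5.5, |4|->5.5, |5|->8, |3|->2.5, |7|->11.5, |2|->1, |4|->5.5, |6|->9.5, |4|->5.5, |3|->2.5, |7|->11.5, |6|->9.5
Step 3: Attach original signs; sum ranks with positive sign and with negative sign.
W+ = 5.5 + 8 + 2.5 + 1 + 5.5 + 5.5 + 11.5 = 39.5
W- = 5.5 + 11.5 + 9.5 + 2.5 + 9.5 = 38.5
(Check: W+ + W- = 78 should equal n(n+1)/2 = 78.)
Step 4: Test statistic W = min(W+, W-) = 38.5.
Step 5: Ties in |d|, so use the tie-corrected normal approximation.
        E[W] = n(n+1)/4 = 12*13/4 = 39.
        Tie groups: |d|=3 (t=2), |d|=4 (t=4), |d|=6 (t=2), |d|=7 (t=2); sum(t^3 - t) = 78.
        Var[W] = n(n+1)(2n+1)/24 - sum(t^3-t)/48 = 3900/24 - 78/48 = 160.875.
        z = (W - E[W]) / sqrt(Var[W]) = (38.5 - 39) / 12.6837 = -0.0394.
        Two-sided p = 2*Phi(z) = 0.968555.
Step 6: alpha = 0.1. fail to reject H0.

W+ = 39.5, W- = 38.5, W = min = 38.5, p = 0.968555, fail to reject H0.


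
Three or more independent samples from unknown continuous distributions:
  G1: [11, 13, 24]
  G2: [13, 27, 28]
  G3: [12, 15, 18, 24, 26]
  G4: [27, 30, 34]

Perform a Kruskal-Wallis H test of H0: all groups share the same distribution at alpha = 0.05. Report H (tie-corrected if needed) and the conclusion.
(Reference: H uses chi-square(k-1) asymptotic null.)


Step 1: Combine all N = 14 observations and assign midranks.
sorted (value, group, rank): (11,G1,1), (12,G3,2), (13,G1,3.5), (13,G2,3.5), (15,G3,5), (18,G3,6), (24,G1,7.5), (24,G3,7.5), (26,G3,9), (27,G2,10.5), (27,G4,10.5), (28,G2,12), (30,G4,13), (34,G4,14)
Step 2: Sum ranks within each group.
R_1 = 12 (n_1 = 3)
R_2 = 26 (n_2 = 3)
R_3 = 29.5 (n_3 = 5)
R_4 = 37.5 (n_4 = 3)
Step 3: H = 12/(N(N+1)) * sum(R_i^2/n_i) - 3(N+1)
     = 12/(14*15) * (12^2/3 + 26^2/3 + 29.5^2/5 + 37.5^2/3) - 3*15
     = 0.057143 * 916.133 - 45
     = 7.350476.
Step 4: Ties present; correction factor C = 1 - 18/(14^3 - 14) = 0.993407. Corrected H = 7.350476 / 0.993407 = 7.399263.
Step 5: Under H0, H ~ chi^2(3); p-value = 0.060204.
Step 6: alpha = 0.05. fail to reject H0.

H = 7.3993, df = 3, p = 0.060204, fail to reject H0.


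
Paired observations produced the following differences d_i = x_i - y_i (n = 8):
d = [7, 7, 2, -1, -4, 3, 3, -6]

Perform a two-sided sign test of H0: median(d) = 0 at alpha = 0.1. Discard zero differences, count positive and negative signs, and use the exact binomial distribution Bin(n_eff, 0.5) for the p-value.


Step 1: Discard zero differences. Original n = 8; n_eff = number of nonzero differences = 8.
Nonzero differences (with sign): +7, +7, +2, -1, -4, +3, +3, -6
Step 2: Count signs: positive = 5, negative = 3.
Step 3: Under H0: P(positive) = 0.5, so the number of positives S ~ Bin(8, 0.5).
Step 4: Two-sided exact p-value = sum of Bin(8,0.5) probabilities at or below the observed probability = 0.726562.
Step 5: alpha = 0.1. fail to reject H0.

n_eff = 8, pos = 5, neg = 3, p = 0.726562, fail to reject H0.


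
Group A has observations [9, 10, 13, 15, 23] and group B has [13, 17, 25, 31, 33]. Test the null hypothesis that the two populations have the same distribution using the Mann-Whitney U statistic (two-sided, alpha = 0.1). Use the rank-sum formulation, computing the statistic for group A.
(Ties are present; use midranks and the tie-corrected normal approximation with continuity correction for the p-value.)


Step 1: Combine and sort all 10 observations; assign midranks.
sorted (value, group): (9,X), (10,X), (13,X), (13,Y), (15,X), (17,Y), (23,X), (25,Y), (31,Y), (33,Y)
ranks: 9->1, 10->2, 13->3.5, 13->3.5, 15->5, 17->6, 23->7, 25->8, 31->9, 33->10
Step 2: Rank sum for X: R1 = 1 + 2 + 3.5 + 5 + 7 = 18.5.
Step 3: U_X = R1 - n1(n1+1)/2 = 18.5 - 5*6/2 = 18.5 - 15 = 3.5.
       U_Y = n1*n2 - U_X = 25 - 3.5 = 21.5.
Step 4: Ties are present, so use the tie-corrected normal approximation (with continuity correction) for the p-value.
Step 5: p-value = 0.074913; compare to alpha = 0.1. reject H0.

U_X = 3.5, p = 0.074913, reject H0 at alpha = 0.1.


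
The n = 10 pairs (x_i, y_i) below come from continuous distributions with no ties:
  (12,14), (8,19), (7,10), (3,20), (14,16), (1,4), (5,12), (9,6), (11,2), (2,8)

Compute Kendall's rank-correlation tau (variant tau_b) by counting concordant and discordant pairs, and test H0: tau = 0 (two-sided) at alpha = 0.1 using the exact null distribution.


Step 1: Enumerate the 45 unordered pairs (i,j) with i<j and classify each by sign(x_j-x_i) * sign(y_j-y_i).
  (1,2):dx=-4,dy=+5->D; (1,3):dx=-5,dy=-4->C; (1,4):dx=-9,dy=+6->D; (1,5):dx=+2,dy=+2->C
  (1,6):dx=-11,dy=-10->C; (1,7):dx=-7,dy=-2->C; (1,8):dx=-3,dy=-8->C; (1,9):dx=-1,dy=-12->C
  (1,10):dx=-10,dy=-6->C; (2,3):dx=-1,dy=-9->C; (2,4):dx=-5,dy=+1->D; (2,5):dx=+6,dy=-3->D
  (2,6):dx=-7,dy=-15->C; (2,7):dx=-3,dy=-7->C; (2,8):dx=+1,dy=-13->D; (2,9):dx=+3,dy=-17->D
  (2,10):dx=-6,dy=-11->C; (3,4):dx=-4,dy=+10->D; (3,5):dx=+7,dy=+6->C; (3,6):dx=-6,dy=-6->C
  (3,7):dx=-2,dy=+2->D; (3,8):dx=+2,dy=-4->D; (3,9):dx=+4,dy=-8->D; (3,10):dx=-5,dy=-2->C
  (4,5):dx=+11,dy=-4->D; (4,6):dx=-2,dy=-16->C; (4,7):dx=+2,dy=-8->D; (4,8):dx=+6,dy=-14->D
  (4,9):dx=+8,dy=-18->D; (4,10):dx=-1,dy=-12->C; (5,6):dx=-13,dy=-12->C; (5,7):dx=-9,dy=-4->C
  (5,8):dx=-5,dy=-10->C; (5,9):dx=-3,dy=-14->C; (5,10):dx=-12,dy=-8->C; (6,7):dx=+4,dy=+8->C
  (6,8):dx=+8,dy=+2->C; (6,9):dx=+10,dy=-2->D; (6,10):dx=+1,dy=+4->C; (7,8):dx=+4,dy=-6->D
  (7,9):dx=+6,dy=-10->D; (7,10):dx=-3,dy=-4->C; (8,9):dx=+2,dy=-4->D; (8,10):dx=-7,dy=+2->D
  (9,10):dx=-9,dy=+6->D
Step 2: C = 25, D = 20, total pairs = 45.
Step 3: tau = (C - D)/(n(n-1)/2) = (25 - 20)/45 = 0.111111.
Step 4: Exact two-sided p-value (enumerate n! = 3628800 permutations of y under H0): p = 0.727490.
Step 5: alpha = 0.1. fail to reject H0.

tau_b = 0.1111 (C=25, D=20), p = 0.727490, fail to reject H0.


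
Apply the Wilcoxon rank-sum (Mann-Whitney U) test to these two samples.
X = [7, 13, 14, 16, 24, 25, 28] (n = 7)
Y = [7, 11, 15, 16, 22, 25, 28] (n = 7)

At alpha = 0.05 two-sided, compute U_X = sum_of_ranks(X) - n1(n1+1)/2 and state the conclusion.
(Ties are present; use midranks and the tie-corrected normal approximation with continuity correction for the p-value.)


Step 1: Combine and sort all 14 observations; assign midranks.
sorted (value, group): (7,X), (7,Y), (11,Y), (13,X), (14,X), (15,Y), (16,X), (16,Y), (22,Y), (24,X), (25,X), (25,Y), (28,X), (28,Y)
ranks: 7->1.5, 7->1.5, 11->3, 13->4, 14->5, 15->6, 16->7.5, 16->7.5, 22->9, 24->10, 25->11.5, 25->11.5, 28->13.5, 28->13.5
Step 2: Rank sum for X: R1 = 1.5 + 4 + 5 + 7.5 + 10 + 11.5 + 13.5 = 53.
Step 3: U_X = R1 - n1(n1+1)/2 = 53 - 7*8/2 = 53 - 28 = 25.
       U_Y = n1*n2 - U_X = 49 - 25 = 24.
Step 4: Ties are present, so use the tie-corrected normal approximation (with continuity correction) for the p-value.
Step 5: p-value = 1.000000; compare to alpha = 0.05. fail to reject H0.

U_X = 25, p = 1.000000, fail to reject H0 at alpha = 0.05.


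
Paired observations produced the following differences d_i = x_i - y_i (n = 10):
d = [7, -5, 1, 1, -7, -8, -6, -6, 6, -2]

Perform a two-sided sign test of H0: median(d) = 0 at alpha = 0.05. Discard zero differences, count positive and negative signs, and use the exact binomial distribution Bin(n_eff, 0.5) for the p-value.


Step 1: Discard zero differences. Original n = 10; n_eff = number of nonzero differences = 10.
Nonzero differences (with sign): +7, -5, +1, +1, -7, -8, -6, -6, +6, -2
Step 2: Count signs: positive = 4, negative = 6.
Step 3: Under H0: P(positive) = 0.5, so the number of positives S ~ Bin(10, 0.5).
Step 4: Two-sided exact p-value = sum of Bin(10,0.5) probabilities at or below the observed probability = 0.753906.
Step 5: alpha = 0.05. fail to reject H0.

n_eff = 10, pos = 4, neg = 6, p = 0.753906, fail to reject H0.


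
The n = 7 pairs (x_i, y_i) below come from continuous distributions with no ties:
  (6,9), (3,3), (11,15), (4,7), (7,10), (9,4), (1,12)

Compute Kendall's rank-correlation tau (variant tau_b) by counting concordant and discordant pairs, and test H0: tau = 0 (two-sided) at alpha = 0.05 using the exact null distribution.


Step 1: Enumerate the 21 unordered pairs (i,j) with i<j and classify each by sign(x_j-x_i) * sign(y_j-y_i).
  (1,2):dx=-3,dy=-6->C; (1,3):dx=+5,dy=+6->C; (1,4):dx=-2,dy=-2->C; (1,5):dx=+1,dy=+1->C
  (1,6):dx=+3,dy=-5->D; (1,7):dx=-5,dy=+3->D; (2,3):dx=+8,dy=+12->C; (2,4):dx=+1,dy=+4->C
  (2,5):dx=+4,dy=+7->C; (2,6):dx=+6,dy=+1->C; (2,7):dx=-2,dy=+9->D; (3,4):dx=-7,dy=-8->C
  (3,5):dx=-4,dy=-5->C; (3,6):dx=-2,dy=-11->C; (3,7):dx=-10,dy=-3->C; (4,5):dx=+3,dy=+3->C
  (4,6):dx=+5,dy=-3->D; (4,7):dx=-3,dy=+5->D; (5,6):dx=+2,dy=-6->D; (5,7):dx=-6,dy=+2->D
  (6,7):dx=-8,dy=+8->D
Step 2: C = 13, D = 8, total pairs = 21.
Step 3: tau = (C - D)/(n(n-1)/2) = (13 - 8)/21 = 0.238095.
Step 4: Exact two-sided p-value (enumerate n! = 5040 permutations of y under H0): p = 0.561905.
Step 5: alpha = 0.05. fail to reject H0.

tau_b = 0.2381 (C=13, D=8), p = 0.561905, fail to reject H0.


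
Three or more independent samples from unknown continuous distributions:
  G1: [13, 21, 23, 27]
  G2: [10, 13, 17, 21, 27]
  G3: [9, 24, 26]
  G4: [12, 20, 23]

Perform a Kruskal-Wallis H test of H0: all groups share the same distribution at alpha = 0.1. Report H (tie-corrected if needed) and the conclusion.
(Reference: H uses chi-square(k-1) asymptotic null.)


Step 1: Combine all N = 15 observations and assign midranks.
sorted (value, group, rank): (9,G3,1), (10,G2,2), (12,G4,3), (13,G1,4.5), (13,G2,4.5), (17,G2,6), (20,G4,7), (21,G1,8.5), (21,G2,8.5), (23,G1,10.5), (23,G4,10.5), (24,G3,12), (26,G3,13), (27,G1,14.5), (27,G2,14.5)
Step 2: Sum ranks within each group.
R_1 = 38 (n_1 = 4)
R_2 = 35.5 (n_2 = 5)
R_3 = 26 (n_3 = 3)
R_4 = 20.5 (n_4 = 3)
Step 3: H = 12/(N(N+1)) * sum(R_i^2/n_i) - 3(N+1)
     = 12/(15*16) * (38^2/4 + 35.5^2/5 + 26^2/3 + 20.5^2/3) - 3*16
     = 0.050000 * 978.467 - 48
     = 0.923333.
Step 4: Ties present; correction factor C = 1 - 24/(15^3 - 15) = 0.992857. Corrected H = 0.923333 / 0.992857 = 0.929976.
Step 5: Under H0, H ~ chi^2(3); p-value = 0.818189.
Step 6: alpha = 0.1. fail to reject H0.

H = 0.9300, df = 3, p = 0.818189, fail to reject H0.


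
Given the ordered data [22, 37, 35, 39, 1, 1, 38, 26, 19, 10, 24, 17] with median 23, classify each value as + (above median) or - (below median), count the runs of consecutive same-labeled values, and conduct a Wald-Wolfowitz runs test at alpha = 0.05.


Step 1: Compute median = 23; label A = above, B = below.
Labels in order: BAAABBAABBAB  (n_A = 6, n_B = 6)
Step 2: Count runs R = 7.
Step 3: Under H0 (random ordering), E[R] = 2*n_A*n_B/(n_A+n_B) + 1 = 2*6*6/12 + 1 = 7.0000.
        Var[R] = 2*n_A*n_B*(2*n_A*n_B - n_A - n_B) / ((n_A+n_B)^2 * (n_A+n_B-1)) = 4320/1584 = 2.7273.
        SD[R] = 1.6514.
Step 4: R = E[R], so z = 0 with no continuity correction.
Step 5: Two-sided p-value via normal approximation = 2*(1 - Phi(|z|)) = 1.000000.
Step 6: alpha = 0.05. fail to reject H0.

R = 7, z = 0.0000, p = 1.000000, fail to reject H0.


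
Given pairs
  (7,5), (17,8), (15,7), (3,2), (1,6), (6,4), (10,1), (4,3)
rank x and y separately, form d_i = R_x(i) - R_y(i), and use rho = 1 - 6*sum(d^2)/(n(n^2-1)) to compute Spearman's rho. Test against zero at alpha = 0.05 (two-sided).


Step 1: Rank x and y separately (midranks; no ties here).
rank(x): 7->5, 17->8, 15->7, 3->2, 1->1, 6->4, 10->6, 4->3
rank(y): 5->5, 8->8, 7->7, 2->2, 6->6, 4->4, 1->1, 3->3
Step 2: d_i = R_x(i) - R_y(i); compute d_i^2.
  (5-5)^2=0, (8-8)^2=0, (7-7)^2=0, (2-2)^2=0, (1-6)^2=25, (4-4)^2=0, (6-1)^2=25, (3-3)^2=0
sum(d^2) = 50.
Step 3: rho = 1 - 6*50 / (8*(8^2 - 1)) = 1 - 300/504 = 0.404762.
Step 4: Under H0, t = rho * sqrt((n-2)/(1-rho^2)) = 1.0842 ~ t(6).
Step 5: Two-sided p-value from the t-distribution with 6 df = 0.319889.
Step 6: alpha = 0.05. fail to reject H0.

rho = 0.4048, p = 0.319889, fail to reject H0 at alpha = 0.05.


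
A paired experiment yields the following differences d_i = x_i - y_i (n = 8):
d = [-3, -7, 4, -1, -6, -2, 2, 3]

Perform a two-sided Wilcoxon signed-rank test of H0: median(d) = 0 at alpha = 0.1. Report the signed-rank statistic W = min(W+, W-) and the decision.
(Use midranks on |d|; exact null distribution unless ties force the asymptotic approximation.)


Step 1: Drop any zero differences (none here) and take |d_i|.
|d| = [3, 7, 4, 1, 6, 2, 2, 3]
Step 2: Midrank |d_i| (ties get averaged ranks).
ranks: |3|->4.5, |7|->8, |4|->6, |1|->1, |6|->7, |2|->2.5, |2|->2.5, |3|->4.5
Step 3: Attach original signs; sum ranks with positive sign and with negative sign.
W+ = 6 + 2.5 + 4.5 = 13
W- = 4.5 + 8 + 1 + 7 + 2.5 = 23
(Check: W+ + W- = 36 should equal n(n+1)/2 = 36.)
Step 4: Test statistic W = min(W+, W-) = 13.
Step 5: Ties in |d|, so use the tie-corrected normal approximation.
        E[W] = n(n+1)/4 = 8*9/4 = 18.
        Tie groups: |d|=2 (t=2), |d|=3 (t=2); sum(t^3 - t) = 12.
        Var[W] = n(n+1)(2n+1)/24 - sum(t^3-t)/48 = 1224/24 - 12/48 = 50.75.
        z = (W - E[W]) / sqrt(Var[W]) = (13 - 18) / 7.1239 = -0.7019.
        Two-sided p = 2*Phi(z) = 0.482765.
Step 6: alpha = 0.1. fail to reject H0.

W+ = 13, W- = 23, W = min = 13, p = 0.482765, fail to reject H0.


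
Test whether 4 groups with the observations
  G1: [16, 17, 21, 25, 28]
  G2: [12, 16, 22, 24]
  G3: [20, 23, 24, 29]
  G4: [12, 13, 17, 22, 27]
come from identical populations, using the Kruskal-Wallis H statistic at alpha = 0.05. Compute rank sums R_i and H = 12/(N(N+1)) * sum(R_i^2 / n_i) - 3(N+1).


Step 1: Combine all N = 18 observations and assign midranks.
sorted (value, group, rank): (12,G2,1.5), (12,G4,1.5), (13,G4,3), (16,G1,4.5), (16,G2,4.5), (17,G1,6.5), (17,G4,6.5), (20,G3,8), (21,G1,9), (22,G2,10.5), (22,G4,10.5), (23,G3,12), (24,G2,13.5), (24,G3,13.5), (25,G1,15), (27,G4,16), (28,G1,17), (29,G3,18)
Step 2: Sum ranks within each group.
R_1 = 52 (n_1 = 5)
R_2 = 30 (n_2 = 4)
R_3 = 51.5 (n_3 = 4)
R_4 = 37.5 (n_4 = 5)
Step 3: H = 12/(N(N+1)) * sum(R_i^2/n_i) - 3(N+1)
     = 12/(18*19) * (52^2/5 + 30^2/4 + 51.5^2/4 + 37.5^2/5) - 3*19
     = 0.035088 * 1710.11 - 57
     = 3.003947.
Step 4: Ties present; correction factor C = 1 - 30/(18^3 - 18) = 0.994840. Corrected H = 3.003947 / 0.994840 = 3.019528.
Step 5: Under H0, H ~ chi^2(3); p-value = 0.388624.
Step 6: alpha = 0.05. fail to reject H0.

H = 3.0195, df = 3, p = 0.388624, fail to reject H0.


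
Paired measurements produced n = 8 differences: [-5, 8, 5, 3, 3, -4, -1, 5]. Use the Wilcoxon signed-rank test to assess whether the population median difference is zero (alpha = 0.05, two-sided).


Step 1: Drop any zero differences (none here) and take |d_i|.
|d| = [5, 8, 5, 3, 3, 4, 1, 5]
Step 2: Midrank |d_i| (ties get averaged ranks).
ranks: |5|->6, |8|->8, |5|->6, |3|->2.5, |3|->2.5, |4|->4, |1|->1, |5|->6
Step 3: Attach original signs; sum ranks with positive sign and with negative sign.
W+ = 8 + 6 + 2.5 + 2.5 + 6 = 25
W- = 6 + 4 + 1 = 11
(Check: W+ + W- = 36 should equal n(n+1)/2 = 36.)
Step 4: Test statistic W = min(W+, W-) = 11.
Step 5: Ties in |d|, so use the tie-corrected normal approximation.
        E[W] = n(n+1)/4 = 8*9/4 = 18.
        Tie groups: |d|=3 (t=2), |d|=5 (t=3); sum(t^3 - t) = 30.
        Var[W] = n(n+1)(2n+1)/24 - sum(t^3-t)/48 = 1224/24 - 30/48 = 50.375.
        z = (W - E[W]) / sqrt(Var[W]) = (11 - 18) / 7.0975 = -0.9863.
        Two-sided p = 2*Phi(z) = 0.324007.
Step 6: alpha = 0.05. fail to reject H0.

W+ = 25, W- = 11, W = min = 11, p = 0.324007, fail to reject H0.


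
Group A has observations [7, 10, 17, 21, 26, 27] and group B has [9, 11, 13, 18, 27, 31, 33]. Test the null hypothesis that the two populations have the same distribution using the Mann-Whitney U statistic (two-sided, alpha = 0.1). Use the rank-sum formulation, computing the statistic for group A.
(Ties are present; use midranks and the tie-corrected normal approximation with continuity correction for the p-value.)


Step 1: Combine and sort all 13 observations; assign midranks.
sorted (value, group): (7,X), (9,Y), (10,X), (11,Y), (13,Y), (17,X), (18,Y), (21,X), (26,X), (27,X), (27,Y), (31,Y), (33,Y)
ranks: 7->1, 9->2, 10->3, 11->4, 13->5, 17->6, 18->7, 21->8, 26->9, 27->10.5, 27->10.5, 31->12, 33->13
Step 2: Rank sum for X: R1 = 1 + 3 + 6 + 8 + 9 + 10.5 = 37.5.
Step 3: U_X = R1 - n1(n1+1)/2 = 37.5 - 6*7/2 = 37.5 - 21 = 16.5.
       U_Y = n1*n2 - U_X = 42 - 16.5 = 25.5.
Step 4: Ties are present, so use the tie-corrected normal approximation (with continuity correction) for the p-value.
Step 5: p-value = 0.567176; compare to alpha = 0.1. fail to reject H0.

U_X = 16.5, p = 0.567176, fail to reject H0 at alpha = 0.1.


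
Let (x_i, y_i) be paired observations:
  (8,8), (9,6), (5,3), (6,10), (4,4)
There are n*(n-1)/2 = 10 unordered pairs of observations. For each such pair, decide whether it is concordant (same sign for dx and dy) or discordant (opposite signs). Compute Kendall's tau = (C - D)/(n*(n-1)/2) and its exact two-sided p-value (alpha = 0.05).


Step 1: Enumerate the 10 unordered pairs (i,j) with i<j and classify each by sign(x_j-x_i) * sign(y_j-y_i).
  (1,2):dx=+1,dy=-2->D; (1,3):dx=-3,dy=-5->C; (1,4):dx=-2,dy=+2->D; (1,5):dx=-4,dy=-4->C
  (2,3):dx=-4,dy=-3->C; (2,4):dx=-3,dy=+4->D; (2,5):dx=-5,dy=-2->C; (3,4):dx=+1,dy=+7->C
  (3,5):dx=-1,dy=+1->D; (4,5):dx=-2,dy=-6->C
Step 2: C = 6, D = 4, total pairs = 10.
Step 3: tau = (C - D)/(n(n-1)/2) = (6 - 4)/10 = 0.200000.
Step 4: Exact two-sided p-value (enumerate n! = 120 permutations of y under H0): p = 0.816667.
Step 5: alpha = 0.05. fail to reject H0.

tau_b = 0.2000 (C=6, D=4), p = 0.816667, fail to reject H0.


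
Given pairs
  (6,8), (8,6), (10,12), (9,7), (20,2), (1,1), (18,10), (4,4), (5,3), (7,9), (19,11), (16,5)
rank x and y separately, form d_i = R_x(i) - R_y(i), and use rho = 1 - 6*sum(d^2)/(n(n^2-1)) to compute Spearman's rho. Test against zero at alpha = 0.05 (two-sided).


Step 1: Rank x and y separately (midranks; no ties here).
rank(x): 6->4, 8->6, 10->8, 9->7, 20->12, 1->1, 18->10, 4->2, 5->3, 7->5, 19->11, 16->9
rank(y): 8->8, 6->6, 12->12, 7->7, 2->2, 1->1, 10->10, 4->4, 3->3, 9->9, 11->11, 5->5
Step 2: d_i = R_x(i) - R_y(i); compute d_i^2.
  (4-8)^2=16, (6-6)^2=0, (8-12)^2=16, (7-7)^2=0, (12-2)^2=100, (1-1)^2=0, (10-10)^2=0, (2-4)^2=4, (3-3)^2=0, (5-9)^2=16, (11-11)^2=0, (9-5)^2=16
sum(d^2) = 168.
Step 3: rho = 1 - 6*168 / (12*(12^2 - 1)) = 1 - 1008/1716 = 0.412587.
Step 4: Under H0, t = rho * sqrt((n-2)/(1-rho^2)) = 1.4323 ~ t(10).
Step 5: Two-sided p-value from the t-distribution with 10 df = 0.182564.
Step 6: alpha = 0.05. fail to reject H0.

rho = 0.4126, p = 0.182564, fail to reject H0 at alpha = 0.05.


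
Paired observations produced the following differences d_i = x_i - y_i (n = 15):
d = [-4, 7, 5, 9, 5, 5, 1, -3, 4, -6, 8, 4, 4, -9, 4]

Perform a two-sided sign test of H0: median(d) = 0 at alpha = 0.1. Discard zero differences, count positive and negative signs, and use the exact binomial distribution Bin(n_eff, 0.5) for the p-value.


Step 1: Discard zero differences. Original n = 15; n_eff = number of nonzero differences = 15.
Nonzero differences (with sign): -4, +7, +5, +9, +5, +5, +1, -3, +4, -6, +8, +4, +4, -9, +4
Step 2: Count signs: positive = 11, negative = 4.
Step 3: Under H0: P(positive) = 0.5, so the number of positives S ~ Bin(15, 0.5).
Step 4: Two-sided exact p-value = sum of Bin(15,0.5) probabilities at or below the observed probability = 0.118469.
Step 5: alpha = 0.1. fail to reject H0.

n_eff = 15, pos = 11, neg = 4, p = 0.118469, fail to reject H0.


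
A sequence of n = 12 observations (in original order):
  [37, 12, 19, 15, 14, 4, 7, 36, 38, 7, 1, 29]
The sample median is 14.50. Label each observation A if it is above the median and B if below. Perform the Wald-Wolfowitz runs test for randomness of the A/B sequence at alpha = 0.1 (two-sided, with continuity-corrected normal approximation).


Step 1: Compute median = 14.50; label A = above, B = below.
Labels in order: ABAABBBAABBA  (n_A = 6, n_B = 6)
Step 2: Count runs R = 7.
Step 3: Under H0 (random ordering), E[R] = 2*n_A*n_B/(n_A+n_B) + 1 = 2*6*6/12 + 1 = 7.0000.
        Var[R] = 2*n_A*n_B*(2*n_A*n_B - n_A - n_B) / ((n_A+n_B)^2 * (n_A+n_B-1)) = 4320/1584 = 2.7273.
        SD[R] = 1.6514.
Step 4: R = E[R], so z = 0 with no continuity correction.
Step 5: Two-sided p-value via normal approximation = 2*(1 - Phi(|z|)) = 1.000000.
Step 6: alpha = 0.1. fail to reject H0.

R = 7, z = 0.0000, p = 1.000000, fail to reject H0.


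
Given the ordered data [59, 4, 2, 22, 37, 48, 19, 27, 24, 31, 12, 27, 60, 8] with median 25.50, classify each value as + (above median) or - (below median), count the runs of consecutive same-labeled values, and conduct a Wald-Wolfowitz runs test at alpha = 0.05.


Step 1: Compute median = 25.50; label A = above, B = below.
Labels in order: ABBBAABABABAAB  (n_A = 7, n_B = 7)
Step 2: Count runs R = 10.
Step 3: Under H0 (random ordering), E[R] = 2*n_A*n_B/(n_A+n_B) + 1 = 2*7*7/14 + 1 = 8.0000.
        Var[R] = 2*n_A*n_B*(2*n_A*n_B - n_A - n_B) / ((n_A+n_B)^2 * (n_A+n_B-1)) = 8232/2548 = 3.2308.
        SD[R] = 1.7974.
Step 4: Continuity-corrected z = (R - 0.5 - E[R]) / SD[R] = (10 - 0.5 - 8.0000) / 1.7974 = 0.8345.
Step 5: Two-sided p-value via normal approximation = 2*(1 - Phi(|z|)) = 0.403986.
Step 6: alpha = 0.05. fail to reject H0.

R = 10, z = 0.8345, p = 0.403986, fail to reject H0.


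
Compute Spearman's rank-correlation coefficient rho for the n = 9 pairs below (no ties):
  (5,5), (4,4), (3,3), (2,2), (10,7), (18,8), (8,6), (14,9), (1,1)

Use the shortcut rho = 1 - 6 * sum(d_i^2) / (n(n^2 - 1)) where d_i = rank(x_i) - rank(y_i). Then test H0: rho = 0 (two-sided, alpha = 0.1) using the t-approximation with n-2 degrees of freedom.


Step 1: Rank x and y separately (midranks; no ties here).
rank(x): 5->5, 4->4, 3->3, 2->2, 10->7, 18->9, 8->6, 14->8, 1->1
rank(y): 5->5, 4->4, 3->3, 2->2, 7->7, 8->8, 6->6, 9->9, 1->1
Step 2: d_i = R_x(i) - R_y(i); compute d_i^2.
  (5-5)^2=0, (4-4)^2=0, (3-3)^2=0, (2-2)^2=0, (7-7)^2=0, (9-8)^2=1, (6-6)^2=0, (8-9)^2=1, (1-1)^2=0
sum(d^2) = 2.
Step 3: rho = 1 - 6*2 / (9*(9^2 - 1)) = 1 - 12/720 = 0.983333.
Step 4: Under H0, t = rho * sqrt((n-2)/(1-rho^2)) = 14.3096 ~ t(7).
Step 5: Two-sided p-value from the t-distribution with 7 df = 0.000002.
Step 6: alpha = 0.1. reject H0.

rho = 0.9833, p = 0.000002, reject H0 at alpha = 0.1.


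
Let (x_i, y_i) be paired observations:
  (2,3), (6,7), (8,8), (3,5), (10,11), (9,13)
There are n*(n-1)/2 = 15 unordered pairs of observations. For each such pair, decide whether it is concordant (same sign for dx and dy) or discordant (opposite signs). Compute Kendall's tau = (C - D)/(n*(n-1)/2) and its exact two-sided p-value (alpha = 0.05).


Step 1: Enumerate the 15 unordered pairs (i,j) with i<j and classify each by sign(x_j-x_i) * sign(y_j-y_i).
  (1,2):dx=+4,dy=+4->C; (1,3):dx=+6,dy=+5->C; (1,4):dx=+1,dy=+2->C; (1,5):dx=+8,dy=+8->C
  (1,6):dx=+7,dy=+10->C; (2,3):dx=+2,dy=+1->C; (2,4):dx=-3,dy=-2->C; (2,5):dx=+4,dy=+4->C
  (2,6):dx=+3,dy=+6->C; (3,4):dx=-5,dy=-3->C; (3,5):dx=+2,dy=+3->C; (3,6):dx=+1,dy=+5->C
  (4,5):dx=+7,dy=+6->C; (4,6):dx=+6,dy=+8->C; (5,6):dx=-1,dy=+2->D
Step 2: C = 14, D = 1, total pairs = 15.
Step 3: tau = (C - D)/(n(n-1)/2) = (14 - 1)/15 = 0.866667.
Step 4: Exact two-sided p-value (enumerate n! = 720 permutations of y under H0): p = 0.016667.
Step 5: alpha = 0.05. reject H0.

tau_b = 0.8667 (C=14, D=1), p = 0.016667, reject H0.


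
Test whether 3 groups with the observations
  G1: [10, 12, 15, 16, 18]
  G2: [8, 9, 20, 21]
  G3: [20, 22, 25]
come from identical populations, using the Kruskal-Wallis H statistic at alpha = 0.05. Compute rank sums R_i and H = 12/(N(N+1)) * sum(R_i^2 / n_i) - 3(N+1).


Step 1: Combine all N = 12 observations and assign midranks.
sorted (value, group, rank): (8,G2,1), (9,G2,2), (10,G1,3), (12,G1,4), (15,G1,5), (16,G1,6), (18,G1,7), (20,G2,8.5), (20,G3,8.5), (21,G2,10), (22,G3,11), (25,G3,12)
Step 2: Sum ranks within each group.
R_1 = 25 (n_1 = 5)
R_2 = 21.5 (n_2 = 4)
R_3 = 31.5 (n_3 = 3)
Step 3: H = 12/(N(N+1)) * sum(R_i^2/n_i) - 3(N+1)
     = 12/(12*13) * (25^2/5 + 21.5^2/4 + 31.5^2/3) - 3*13
     = 0.076923 * 571.312 - 39
     = 4.947115.
Step 4: Ties present; correction factor C = 1 - 6/(12^3 - 12) = 0.996503. Corrected H = 4.947115 / 0.996503 = 4.964474.
Step 5: Under H0, H ~ chi^2(2); p-value = 0.083556.
Step 6: alpha = 0.05. fail to reject H0.

H = 4.9645, df = 2, p = 0.083556, fail to reject H0.


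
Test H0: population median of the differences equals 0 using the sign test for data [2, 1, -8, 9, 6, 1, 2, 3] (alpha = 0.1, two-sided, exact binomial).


Step 1: Discard zero differences. Original n = 8; n_eff = number of nonzero differences = 8.
Nonzero differences (with sign): +2, +1, -8, +9, +6, +1, +2, +3
Step 2: Count signs: positive = 7, negative = 1.
Step 3: Under H0: P(positive) = 0.5, so the number of positives S ~ Bin(8, 0.5).
Step 4: Two-sided exact p-value = sum of Bin(8,0.5) probabilities at or below the observed probability = 0.070312.
Step 5: alpha = 0.1. reject H0.

n_eff = 8, pos = 7, neg = 1, p = 0.070312, reject H0.


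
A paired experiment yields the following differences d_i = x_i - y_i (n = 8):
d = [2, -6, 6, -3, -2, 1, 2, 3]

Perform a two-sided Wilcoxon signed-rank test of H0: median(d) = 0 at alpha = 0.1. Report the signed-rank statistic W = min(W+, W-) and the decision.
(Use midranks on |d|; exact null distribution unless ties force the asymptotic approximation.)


Step 1: Drop any zero differences (none here) and take |d_i|.
|d| = [2, 6, 6, 3, 2, 1, 2, 3]
Step 2: Midrank |d_i| (ties get averaged ranks).
ranks: |2|->3, |6|->7.5, |6|->7.5, |3|->5.5, |2|->3, |1|->1, |2|->3, |3|->5.5
Step 3: Attach original signs; sum ranks with positive sign and with negative sign.
W+ = 3 + 7.5 + 1 + 3 + 5.5 = 20
W- = 7.5 + 5.5 + 3 = 16
(Check: W+ + W- = 36 should equal n(n+1)/2 = 36.)
Step 4: Test statistic W = min(W+, W-) = 16.
Step 5: Ties in |d|, so use the tie-corrected normal approximation.
        E[W] = n(n+1)/4 = 8*9/4 = 18.
        Tie groups: |d|=2 (t=3), |d|=3 (t=2), |d|=6 (t=2); sum(t^3 - t) = 36.
        Var[W] = n(n+1)(2n+1)/24 - sum(t^3-t)/48 = 1224/24 - 36/48 = 50.25.
        z = (W - E[W]) / sqrt(Var[W]) = (16 - 18) / 7.0887 = -0.2821.
        Two-sided p = 2*Phi(z) = 0.777838.
Step 6: alpha = 0.1. fail to reject H0.

W+ = 20, W- = 16, W = min = 16, p = 0.777838, fail to reject H0.


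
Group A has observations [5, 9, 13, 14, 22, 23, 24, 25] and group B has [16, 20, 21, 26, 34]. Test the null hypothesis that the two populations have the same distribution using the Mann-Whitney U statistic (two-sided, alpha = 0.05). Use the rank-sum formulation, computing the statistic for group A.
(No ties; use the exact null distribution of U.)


Step 1: Combine and sort all 13 observations; assign midranks.
sorted (value, group): (5,X), (9,X), (13,X), (14,X), (16,Y), (20,Y), (21,Y), (22,X), (23,X), (24,X), (25,X), (26,Y), (34,Y)
ranks: 5->1, 9->2, 13->3, 14->4, 16->5, 20->6, 21->7, 22->8, 23->9, 24->10, 25->11, 26->12, 34->13
Step 2: Rank sum for X: R1 = 1 + 2 + 3 + 4 + 8 + 9 + 10 + 11 = 48.
Step 3: U_X = R1 - n1(n1+1)/2 = 48 - 8*9/2 = 48 - 36 = 12.
       U_Y = n1*n2 - U_X = 40 - 12 = 28.
Step 4: No ties, so the exact null distribution of U (based on enumerating the C(13,8) = 1287 equally likely rank assignments) gives the two-sided p-value.
Step 5: p-value = 0.284382; compare to alpha = 0.05. fail to reject H0.

U_X = 12, p = 0.284382, fail to reject H0 at alpha = 0.05.
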